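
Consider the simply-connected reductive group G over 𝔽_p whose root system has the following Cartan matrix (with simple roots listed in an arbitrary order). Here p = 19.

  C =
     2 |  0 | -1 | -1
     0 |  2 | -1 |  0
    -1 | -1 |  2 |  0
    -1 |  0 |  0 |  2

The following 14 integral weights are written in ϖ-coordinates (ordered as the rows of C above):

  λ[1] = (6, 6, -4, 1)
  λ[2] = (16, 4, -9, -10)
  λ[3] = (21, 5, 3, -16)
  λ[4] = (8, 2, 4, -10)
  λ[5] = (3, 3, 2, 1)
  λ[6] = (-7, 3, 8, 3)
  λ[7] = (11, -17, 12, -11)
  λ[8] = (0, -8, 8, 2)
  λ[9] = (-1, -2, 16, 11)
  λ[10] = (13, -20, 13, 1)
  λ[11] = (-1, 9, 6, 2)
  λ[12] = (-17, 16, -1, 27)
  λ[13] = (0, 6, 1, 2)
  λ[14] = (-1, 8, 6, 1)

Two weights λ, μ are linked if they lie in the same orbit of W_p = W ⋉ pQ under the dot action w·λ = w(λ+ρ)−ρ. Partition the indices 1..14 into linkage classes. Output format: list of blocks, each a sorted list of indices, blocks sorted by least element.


Root system A_4: the 4×4 matrix C matches after relabeling.

Each λ_j+ρ reduced to Ā_19; 4-tuples below use C's row order:

  λ_1 → (4, 4, 3, 2)
  λ_2 → (0, 3, 5, 9)
  λ_3 → (4, 4, 3, 2)
  λ_4 → (0, 3, 5, 9)
  λ_5 → (4, 4, 3, 2)
  λ_6 → (4, 4, 3, 2)
  λ_7 → (1, 7, 2, 3)
  λ_8 → (1, 7, 2, 3)
  λ_9 → (0, 9, 7, 2)
  λ_10 → (0, 3, 5, 9)
  λ_11 → (0, 9, 7, 2)
  λ_12 → (0, 9, 7, 2)
  λ_13 → (1, 7, 2, 3)
  λ_14 → (0, 9, 7, 2)

The 14 indices split into 4 linkage classes (same alcove rep ⇔ same W_19-dot-orbit):

[[1, 3, 5, 6], [2, 4, 10], [7, 8, 13], [9, 11, 12, 14]]


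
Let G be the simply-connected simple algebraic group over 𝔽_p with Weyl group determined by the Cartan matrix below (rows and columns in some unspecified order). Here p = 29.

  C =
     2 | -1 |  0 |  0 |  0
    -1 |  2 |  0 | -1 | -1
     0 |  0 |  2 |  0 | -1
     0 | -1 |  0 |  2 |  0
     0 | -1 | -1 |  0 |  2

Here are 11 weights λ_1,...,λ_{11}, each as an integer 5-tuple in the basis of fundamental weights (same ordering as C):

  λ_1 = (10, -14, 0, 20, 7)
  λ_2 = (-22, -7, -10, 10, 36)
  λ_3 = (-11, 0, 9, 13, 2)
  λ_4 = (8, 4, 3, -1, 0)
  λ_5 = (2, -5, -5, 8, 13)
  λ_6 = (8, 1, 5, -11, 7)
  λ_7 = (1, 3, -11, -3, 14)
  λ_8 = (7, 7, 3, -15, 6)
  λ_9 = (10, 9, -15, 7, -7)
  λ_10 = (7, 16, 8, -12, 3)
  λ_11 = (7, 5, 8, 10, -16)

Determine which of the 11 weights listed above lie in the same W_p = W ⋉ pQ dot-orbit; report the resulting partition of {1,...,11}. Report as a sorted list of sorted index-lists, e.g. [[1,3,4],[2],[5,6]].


Cartan matrix: type D_5 (|W|=1920); un-permuting the 5 rows.

Ā_29 reps of the 11 weights (D_5, coords as presented):

    λ_1+ρ ↦ (2, 6, 4, 8, 1)
    λ_2+ρ ↦ (2, 6, 4, 8, 1)
    λ_3+ρ ↦ (1, 3, 4, 5, 6)
    λ_4+ρ ↦ (9, 5, 4, 0, 1)
    λ_5+ρ ↦ (1, 3, 4, 5, 6)
    λ_6+ρ ↦ (1, 8, 6, 2, 0)
    λ_7+ρ ↦ (2, 2, 10, 2, 5)
    λ_8+ρ ↦ (2, 6, 4, 8, 1)
    λ_9+ρ ↦ (1, 8, 6, 2, 0)
    λ_10+ρ ↦ (1, 8, 6, 2, 0)
    λ_11+ρ ↦ (1, 8, 6, 2, 0)

Partition of {1..11} into 5 W_29-dot-orbits:

[[1, 2, 8], [3, 5], [4], [6, 9, 10, 11], [7]]


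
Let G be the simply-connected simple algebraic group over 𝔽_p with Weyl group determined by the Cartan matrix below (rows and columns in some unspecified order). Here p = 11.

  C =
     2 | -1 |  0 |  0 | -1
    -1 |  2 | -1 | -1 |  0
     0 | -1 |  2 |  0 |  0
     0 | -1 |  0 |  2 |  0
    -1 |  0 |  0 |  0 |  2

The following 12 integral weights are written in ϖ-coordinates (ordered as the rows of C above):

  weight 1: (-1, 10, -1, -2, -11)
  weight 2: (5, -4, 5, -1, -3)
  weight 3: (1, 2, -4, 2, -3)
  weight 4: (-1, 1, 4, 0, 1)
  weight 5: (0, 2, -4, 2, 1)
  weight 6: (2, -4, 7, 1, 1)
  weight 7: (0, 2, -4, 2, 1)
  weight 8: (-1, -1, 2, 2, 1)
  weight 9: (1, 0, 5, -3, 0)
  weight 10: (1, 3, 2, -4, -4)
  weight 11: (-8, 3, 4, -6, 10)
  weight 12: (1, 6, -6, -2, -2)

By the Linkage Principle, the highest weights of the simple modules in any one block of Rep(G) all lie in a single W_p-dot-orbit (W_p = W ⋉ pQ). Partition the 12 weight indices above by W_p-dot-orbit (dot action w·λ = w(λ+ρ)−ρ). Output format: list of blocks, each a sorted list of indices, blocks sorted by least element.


Type D_5, rank 5, |W|=1920; reorder rows/cols to standard.

Alcove-folded reps (p=11, 12 weights, presented ϖ-order):

  1: (0, 0, 0, 1, 0)
  2: (1, 0, 3, 3, 2)
  3: (0, 0, 3, 3, 2)
  4: (1, 1, 5, 1, 1)
  5: (1, 0, 3, 3, 2)
  6: (1, 1, 5, 1, 1)
  7: (1, 0, 3, 3, 2)
  8: (0, 0, 3, 3, 2)
  9: (1, 1, 5, 1, 1)
  10: (1, 0, 3, 3, 2)
  11: (1, 0, 3, 3, 2)
  12: (1, 1, 5, 1, 1)

The 12 indices split into 4 linkage classes (same alcove rep ⇔ same W_11-dot-orbit):

[[1], [2, 5, 7, 10, 11], [3, 8], [4, 6, 9, 12]]


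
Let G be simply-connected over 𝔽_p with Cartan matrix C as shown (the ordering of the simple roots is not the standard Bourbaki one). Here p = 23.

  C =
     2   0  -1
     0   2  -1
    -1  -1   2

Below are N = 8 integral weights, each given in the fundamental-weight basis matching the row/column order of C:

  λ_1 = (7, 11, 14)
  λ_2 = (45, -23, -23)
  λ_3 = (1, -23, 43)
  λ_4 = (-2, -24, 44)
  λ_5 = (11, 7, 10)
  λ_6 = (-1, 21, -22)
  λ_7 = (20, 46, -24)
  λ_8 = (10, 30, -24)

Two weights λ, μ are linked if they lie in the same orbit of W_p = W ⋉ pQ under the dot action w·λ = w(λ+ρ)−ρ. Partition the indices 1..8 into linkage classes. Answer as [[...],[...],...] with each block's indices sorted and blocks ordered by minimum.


Type A_3, rank 3, |W|=24; reorder rows/cols to standard.

Folding the 8 weights λ_j+ρ into Ā_23 (reps in the given 3-coord order):

  λ_1 → (4, 0, 11);  λ_2 → (21, 1, 0);  λ_3 → (21, 1, 0);  λ_4 → (21, 1, 0);  λ_5 → (4, 0, 11);  λ_6 → (21, 1, 0);  λ_7 → (21, 1, 0);  λ_8 → (4, 0, 11)

Partition of {1..8} into 2 W_23-dot-orbits:

[[1, 5, 8], [2, 3, 4, 6, 7]]


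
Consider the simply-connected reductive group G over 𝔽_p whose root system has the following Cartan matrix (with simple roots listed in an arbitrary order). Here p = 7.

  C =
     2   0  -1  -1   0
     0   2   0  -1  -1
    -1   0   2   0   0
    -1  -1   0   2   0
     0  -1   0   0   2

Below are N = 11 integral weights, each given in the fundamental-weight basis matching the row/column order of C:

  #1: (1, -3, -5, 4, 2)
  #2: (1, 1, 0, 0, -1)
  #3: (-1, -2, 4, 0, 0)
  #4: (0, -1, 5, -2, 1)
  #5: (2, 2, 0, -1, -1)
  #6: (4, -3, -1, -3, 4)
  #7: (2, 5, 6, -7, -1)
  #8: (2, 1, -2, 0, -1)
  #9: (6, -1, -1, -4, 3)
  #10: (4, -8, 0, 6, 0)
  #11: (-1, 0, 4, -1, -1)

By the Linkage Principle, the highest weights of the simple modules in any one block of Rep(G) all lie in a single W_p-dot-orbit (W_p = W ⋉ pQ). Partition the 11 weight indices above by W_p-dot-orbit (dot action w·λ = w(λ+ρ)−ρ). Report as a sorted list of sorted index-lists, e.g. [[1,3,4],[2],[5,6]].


Root system A_5: the 5×5 matrix C matches after relabeling.

W_7-reps of the 11 weights in Ā_7 (same 5-coord order as C):

  λ_1 → (2, 2, 1, 1, 0);  λ_2 → (2, 2, 1, 1, 0);  λ_3 → (0, 1, 5, 0, 0);  λ_4 → (0, 1, 5, 0, 0);  λ_5 → (3, 3, 1, 0, 0);  λ_6 → (1, 2, 0, 2, 1);  λ_7 → (3, 3, 1, 0, 0);  λ_8 → (2, 2, 1, 1, 0);  λ_9 → (3, 3, 1, 0, 0);  λ_10 → (0, 1, 5, 0, 0);  λ_11 → (0, 1, 5, 0, 0)

Partition of {1..11} into 4 W_7-dot-orbits:

[[1, 2, 8], [3, 4, 10, 11], [5, 7, 9], [6]]


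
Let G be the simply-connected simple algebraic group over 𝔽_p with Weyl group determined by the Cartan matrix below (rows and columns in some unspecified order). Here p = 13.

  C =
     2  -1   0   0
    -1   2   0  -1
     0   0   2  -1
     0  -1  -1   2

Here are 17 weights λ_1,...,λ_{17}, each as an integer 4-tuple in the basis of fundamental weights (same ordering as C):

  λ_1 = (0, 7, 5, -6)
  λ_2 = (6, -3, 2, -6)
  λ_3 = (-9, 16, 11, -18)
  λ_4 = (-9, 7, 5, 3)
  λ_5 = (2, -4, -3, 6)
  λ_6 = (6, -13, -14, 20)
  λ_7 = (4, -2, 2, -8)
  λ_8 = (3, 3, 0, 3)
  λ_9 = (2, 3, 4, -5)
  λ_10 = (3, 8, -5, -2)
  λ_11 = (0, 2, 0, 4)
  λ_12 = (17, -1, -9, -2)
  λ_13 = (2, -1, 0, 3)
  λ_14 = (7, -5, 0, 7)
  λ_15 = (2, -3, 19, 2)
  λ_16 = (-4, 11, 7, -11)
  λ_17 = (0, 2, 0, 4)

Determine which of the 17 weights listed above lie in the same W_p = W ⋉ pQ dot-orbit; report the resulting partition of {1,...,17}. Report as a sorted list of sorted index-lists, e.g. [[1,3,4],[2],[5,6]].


A_4 Cartan matrix, 4 simple roots permuted; ρ=(1,1,1,1).

Folding the 17 weights λ_j+ρ into Ā_13 (reps in the given 4-coord order):

  1: (1, 3, 1, 5);  2: (0, 3, 2, 2);  3: (4, 4, 1, 4);  4: (3, 0, 1, 4);  5: (0, 3, 2, 2);  6: (3, 0, 1, 4);  7: (3, 0, 1, 4);  8: (4, 4, 1, 4);  9: (3, 0, 1, 4);  10: (4, 4, 1, 4);  11: (1, 3, 1, 5);  12: (4, 4, 1, 4);  13: (3, 0, 1, 4);  14: (4, 4, 1, 4);  15: (2, 1, 2, 7);  16: (2, 1, 2, 7);  17: (1, 3, 1, 5)

These 17 weights hit 5 W_13-dot-orbits; sizes (3, 2, 5, 5, 2):

[[1, 11, 17], [2, 5], [3, 8, 10, 12, 14], [4, 6, 7, 9, 13], [15, 16]]


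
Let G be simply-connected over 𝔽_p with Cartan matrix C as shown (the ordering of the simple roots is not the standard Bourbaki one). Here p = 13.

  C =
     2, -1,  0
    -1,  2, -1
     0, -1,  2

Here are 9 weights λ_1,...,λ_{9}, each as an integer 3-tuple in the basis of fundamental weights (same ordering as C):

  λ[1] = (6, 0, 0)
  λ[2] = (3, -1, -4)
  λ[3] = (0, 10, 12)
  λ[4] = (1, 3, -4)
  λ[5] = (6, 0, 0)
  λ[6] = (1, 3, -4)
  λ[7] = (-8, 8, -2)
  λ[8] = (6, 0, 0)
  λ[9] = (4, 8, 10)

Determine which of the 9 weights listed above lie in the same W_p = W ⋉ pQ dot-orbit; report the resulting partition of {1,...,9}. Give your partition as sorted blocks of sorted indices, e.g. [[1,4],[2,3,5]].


C ↔ A_3 under row/col permutation; |W(A_3)| = 24.

Folding the 9 weights λ_j+ρ into Ā_13 (reps in the given 3-coord order):

    [1] (7, 1, 1)
    [2] (1, 3, 0)
    [3] (11, 0, 1)
    [4] (2, 1, 3)
    [5] (7, 1, 1)
    [6] (2, 1, 3)
    [7] (7, 1, 1)
    [8] (7, 1, 1)
    [9] (7, 1, 1)

These 9 weights hit 4 W_13-dot-orbits; sizes (5, 1, 1, 2):

[[1, 5, 7, 8, 9], [2], [3], [4, 6]]


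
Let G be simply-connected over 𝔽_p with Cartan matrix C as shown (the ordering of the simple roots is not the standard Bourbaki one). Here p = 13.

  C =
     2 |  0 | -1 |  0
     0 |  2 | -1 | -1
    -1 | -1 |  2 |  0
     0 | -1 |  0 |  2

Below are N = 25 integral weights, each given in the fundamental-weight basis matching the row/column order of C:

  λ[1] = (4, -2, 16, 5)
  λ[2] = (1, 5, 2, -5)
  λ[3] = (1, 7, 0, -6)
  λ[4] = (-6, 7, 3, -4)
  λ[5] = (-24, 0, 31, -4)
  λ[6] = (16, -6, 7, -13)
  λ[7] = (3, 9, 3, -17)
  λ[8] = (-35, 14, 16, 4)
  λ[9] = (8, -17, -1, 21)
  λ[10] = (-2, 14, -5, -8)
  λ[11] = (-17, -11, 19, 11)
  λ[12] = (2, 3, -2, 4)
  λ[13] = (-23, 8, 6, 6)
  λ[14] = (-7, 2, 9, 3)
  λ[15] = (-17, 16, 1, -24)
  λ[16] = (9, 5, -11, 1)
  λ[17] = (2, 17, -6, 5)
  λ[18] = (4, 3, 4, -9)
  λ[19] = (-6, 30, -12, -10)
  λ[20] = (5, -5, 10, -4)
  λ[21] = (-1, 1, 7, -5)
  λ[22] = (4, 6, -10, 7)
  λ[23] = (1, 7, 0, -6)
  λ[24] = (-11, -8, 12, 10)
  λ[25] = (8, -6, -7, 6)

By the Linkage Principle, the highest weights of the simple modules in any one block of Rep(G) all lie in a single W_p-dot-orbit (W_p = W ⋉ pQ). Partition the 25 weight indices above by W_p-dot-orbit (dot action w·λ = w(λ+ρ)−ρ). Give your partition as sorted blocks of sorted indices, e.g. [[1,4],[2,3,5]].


Root system A_4: the 4×4 matrix C matches after relabeling.

Ā_13 reps of the 25 weights (A_4, coords as presented):

    λ_1 → (4, 4, 1, 3)
    λ_2 → (2, 2, 3, 4)
    λ_3 → (2, 3, 1, 5)
    λ_4 → (4, 4, 1, 3)
    λ_5 → (1, 3, 3, 4)
    λ_6 → (4, 4, 1, 3)
    λ_7 → (2, 3, 1, 5)
    λ_8 → (2, 2, 3, 4)
    λ_9 → (2, 3, 4, 0)
    λ_10 → (2, 3, 1, 5)
    λ_11 → (1, 3, 3, 4)
    λ_12 → (2, 3, 1, 5)
    λ_13 → (1, 3, 3, 4)
    λ_14 → (2, 3, 4, 0)
    λ_15 → (1, 3, 3, 4)
    λ_16 → (0, 2, 6, 2)
    λ_17 → (0, 2, 6, 2)
    λ_18 → (4, 4, 1, 3)
    λ_19 → (2, 2, 3, 4)
    λ_20 → (2, 3, 4, 0)
    λ_21 → (0, 2, 6, 2)
    λ_22 → (2, 2, 3, 4)
    λ_23 → (2, 3, 1, 5)
    λ_24 → (2, 3, 4, 0)
    λ_25 → (2, 2, 3, 4)

The 25 indices split into 6 linkage classes (same alcove rep ⇔ same W_13-dot-orbit):

[[1, 4, 6, 18], [2, 8, 19, 22, 25], [3, 7, 10, 12, 23], [5, 11, 13, 15], [9, 14, 20, 24], [16, 17, 21]]


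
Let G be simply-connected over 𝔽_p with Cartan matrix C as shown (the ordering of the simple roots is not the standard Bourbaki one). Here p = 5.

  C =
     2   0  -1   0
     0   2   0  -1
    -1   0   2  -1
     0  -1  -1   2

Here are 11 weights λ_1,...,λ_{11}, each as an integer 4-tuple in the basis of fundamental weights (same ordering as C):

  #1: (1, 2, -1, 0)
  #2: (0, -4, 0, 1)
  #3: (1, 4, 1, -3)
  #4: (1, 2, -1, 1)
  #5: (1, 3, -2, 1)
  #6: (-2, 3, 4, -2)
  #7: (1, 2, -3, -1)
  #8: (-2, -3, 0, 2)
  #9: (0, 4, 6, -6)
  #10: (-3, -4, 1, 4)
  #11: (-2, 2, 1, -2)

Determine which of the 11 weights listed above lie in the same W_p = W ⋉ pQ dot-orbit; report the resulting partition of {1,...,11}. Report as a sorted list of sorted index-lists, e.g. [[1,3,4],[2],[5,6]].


Type A_4, rank 4, |W|=120; reorder rows/cols to standard.

Each λ_j+ρ reduced to Ā_5; 4-tuples below use C's row order:

  λ_1+ρ ↦ (1, 2, 0, 1) · λ_2+ρ ↦ (1, 2, 0, 1) · λ_3+ρ ↦ (0, 1, 0, 2) · λ_4+ρ ↦ (0, 1, 0, 2) · λ_5+ρ ↦ (1, 2, 0, 1) · λ_6+ρ ↦ (2, 0, 1, 1) · λ_7+ρ ↦ (0, 1, 0, 2) · λ_8+ρ ↦ (1, 2, 0, 1) · λ_9+ρ ↦ (0, 1, 0, 2) · λ_10+ρ ↦ (0, 1, 0, 2) · λ_11+ρ ↦ (1, 2, 0, 1)

Linkage partition of the 11 weights (3 classes, p=5):

[[1, 2, 5, 8, 11], [3, 4, 7, 9, 10], [6]]


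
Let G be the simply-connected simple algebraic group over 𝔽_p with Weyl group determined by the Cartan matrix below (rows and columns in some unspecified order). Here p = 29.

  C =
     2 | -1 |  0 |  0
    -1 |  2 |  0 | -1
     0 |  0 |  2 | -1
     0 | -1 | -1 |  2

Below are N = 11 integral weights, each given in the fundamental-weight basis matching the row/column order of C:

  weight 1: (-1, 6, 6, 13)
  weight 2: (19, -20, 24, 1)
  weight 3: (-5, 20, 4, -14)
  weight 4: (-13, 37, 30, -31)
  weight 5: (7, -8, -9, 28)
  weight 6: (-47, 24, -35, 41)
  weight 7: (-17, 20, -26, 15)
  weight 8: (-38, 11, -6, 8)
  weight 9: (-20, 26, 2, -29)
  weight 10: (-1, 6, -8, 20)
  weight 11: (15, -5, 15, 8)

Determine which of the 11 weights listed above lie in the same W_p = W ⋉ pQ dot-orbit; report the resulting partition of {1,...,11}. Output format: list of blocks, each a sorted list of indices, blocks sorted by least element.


Type A_4, rank 4, |W|=120; reorder rows/cols to standard.

Ā_29 reps of the 11 weights (A_4, coords as presented):

  λ_1+ρ ↦ (0, 7, 7, 14) · λ_2+ρ ↦ (1, 2, 8, 17) · λ_3+ρ ↦ (4, 4, 8, 5) · λ_4+ρ ↦ (1, 2, 8, 17) · λ_5+ρ ↦ (0, 7, 7, 14) · λ_6+ρ ↦ (4, 4, 8, 5) · λ_7+ρ ↦ (4, 4, 8, 5) · λ_8+ρ ↦ (4, 4, 8, 5) · λ_9+ρ ↦ (1, 2, 8, 17) · λ_10+ρ ↦ (0, 7, 7, 14) · λ_11+ρ ↦ (4, 4, 8, 5)

Linkage partition of the 11 weights (3 classes, p=29):

[[1, 5, 10], [2, 4, 9], [3, 6, 7, 8, 11]]


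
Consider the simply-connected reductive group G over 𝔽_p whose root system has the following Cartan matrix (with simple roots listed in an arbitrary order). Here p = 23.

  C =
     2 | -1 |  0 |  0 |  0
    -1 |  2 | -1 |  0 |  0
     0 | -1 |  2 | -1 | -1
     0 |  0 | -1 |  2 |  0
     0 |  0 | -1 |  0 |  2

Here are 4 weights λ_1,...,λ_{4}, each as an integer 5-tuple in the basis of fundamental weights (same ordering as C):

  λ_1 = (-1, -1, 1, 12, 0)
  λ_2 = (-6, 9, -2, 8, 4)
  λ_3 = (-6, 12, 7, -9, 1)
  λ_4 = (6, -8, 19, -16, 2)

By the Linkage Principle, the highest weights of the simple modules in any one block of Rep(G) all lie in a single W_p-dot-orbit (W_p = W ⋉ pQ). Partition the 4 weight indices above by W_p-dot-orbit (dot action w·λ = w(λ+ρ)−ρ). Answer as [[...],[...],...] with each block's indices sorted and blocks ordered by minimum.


D_5 Cartan matrix, 5 simple roots permuted; ρ=(1,1,1,1,1).

Each λ_j+ρ reduced to Ā_23; 5-tuples below use C's row order:

  1: (0, 0, 2, 13, 1);  2: (5, 0, 1, 8, 4);  3: (5, 0, 0, 8, 2);  4: (0, 0, 2, 13, 1)

Grouping the 4 weights by Ā_23-representative: 3 linkage classes.

[[1, 4], [2], [3]]


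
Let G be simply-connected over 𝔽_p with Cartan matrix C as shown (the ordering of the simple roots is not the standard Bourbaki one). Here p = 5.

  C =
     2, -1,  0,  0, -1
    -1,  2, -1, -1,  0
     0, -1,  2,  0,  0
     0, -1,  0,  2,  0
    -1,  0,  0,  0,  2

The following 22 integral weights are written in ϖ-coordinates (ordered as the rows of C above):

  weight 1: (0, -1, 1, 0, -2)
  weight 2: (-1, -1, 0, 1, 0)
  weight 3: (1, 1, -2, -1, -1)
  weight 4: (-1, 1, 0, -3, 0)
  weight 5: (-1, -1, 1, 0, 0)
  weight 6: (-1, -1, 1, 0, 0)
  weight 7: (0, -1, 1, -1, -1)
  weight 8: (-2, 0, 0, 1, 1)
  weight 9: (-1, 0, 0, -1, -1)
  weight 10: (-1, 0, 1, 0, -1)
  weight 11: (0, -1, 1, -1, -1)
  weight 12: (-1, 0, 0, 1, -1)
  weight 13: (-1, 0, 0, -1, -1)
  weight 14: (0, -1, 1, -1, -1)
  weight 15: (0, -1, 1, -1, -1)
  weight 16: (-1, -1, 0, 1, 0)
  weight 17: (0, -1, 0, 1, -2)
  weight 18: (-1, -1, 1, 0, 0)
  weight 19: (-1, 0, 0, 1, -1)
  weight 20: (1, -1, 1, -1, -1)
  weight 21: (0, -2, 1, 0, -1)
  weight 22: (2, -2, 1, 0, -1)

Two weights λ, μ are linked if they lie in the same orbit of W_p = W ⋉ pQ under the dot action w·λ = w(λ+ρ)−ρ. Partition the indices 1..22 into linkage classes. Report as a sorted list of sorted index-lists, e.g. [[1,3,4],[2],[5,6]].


Type D_5, rank 5, |W|=1920; reorder rows/cols to standard.

W_5-reps of the 22 weights in Ā_5 (same 5-coord order as C):

  λ_1+ρ ↦ (0, 0, 2, 1, 1) · λ_2+ρ ↦ (0, 0, 1, 2, 1) · λ_3+ρ ↦ (0, 1, 1, 0, 0) · λ_4+ρ ↦ (0, 0, 1, 2, 1) · λ_5+ρ ↦ (0, 0, 2, 1, 1) · λ_6+ρ ↦ (0, 0, 2, 1, 1) · λ_7+ρ ↦ (1, 0, 2, 0, 0) · λ_8+ρ ↦ (0, 0, 1, 2, 1) · λ_9+ρ ↦ (0, 1, 1, 0, 0) · λ_10+ρ ↦ (0, 1, 2, 1, 0) · λ_11+ρ ↦ (1, 0, 2, 0, 0) · λ_12+ρ ↦ (0, 1, 1, 2, 0) · λ_13+ρ ↦ (0, 1, 1, 0, 0) · λ_14+ρ ↦ (1, 0, 2, 0, 0) · λ_15+ρ ↦ (1, 0, 2, 0, 0) · λ_16+ρ ↦ (0, 0, 1, 2, 1) · λ_17+ρ ↦ (0, 0, 1, 2, 1) · λ_18+ρ ↦ (0, 0, 2, 1, 1) · λ_19+ρ ↦ (0, 1, 1, 2, 0) · λ_20+ρ ↦ (1, 0, 2, 0, 0) · λ_21+ρ ↦ (0, 1, 1, 0, 0) · λ_22+ρ ↦ (0, 1, 1, 0, 0)

The 22 indices split into 6 linkage classes (same alcove rep ⇔ same W_5-dot-orbit):

[[1, 5, 6, 18], [2, 4, 8, 16, 17], [3, 9, 13, 21, 22], [7, 11, 14, 15, 20], [10], [12, 19]]


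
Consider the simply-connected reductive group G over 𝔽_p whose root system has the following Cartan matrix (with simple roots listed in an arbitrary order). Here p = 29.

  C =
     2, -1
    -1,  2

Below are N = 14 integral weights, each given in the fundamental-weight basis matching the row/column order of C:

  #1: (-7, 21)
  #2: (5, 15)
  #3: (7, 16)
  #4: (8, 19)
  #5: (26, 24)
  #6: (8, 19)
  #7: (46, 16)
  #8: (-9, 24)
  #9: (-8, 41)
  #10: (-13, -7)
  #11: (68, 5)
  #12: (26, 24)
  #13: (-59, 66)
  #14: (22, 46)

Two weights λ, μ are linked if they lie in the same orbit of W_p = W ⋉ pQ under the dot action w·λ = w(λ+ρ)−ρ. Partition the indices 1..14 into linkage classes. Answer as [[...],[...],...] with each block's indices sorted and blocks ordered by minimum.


Root system A_2: the 2×2 matrix C matches after relabeling.

λ_j+ρ reflected into Ā_29 (⟨·,θ^∨⟩≤29); 2-tuples as given:

  λ_1+ρ ↦ (6, 16);  λ_2+ρ ↦ (6, 16);  λ_3+ρ ↦ (8, 17);  λ_4+ρ ↦ (9, 20);  λ_5+ρ ↦ (4, 2);  λ_6+ρ ↦ (9, 20);  λ_7+ρ ↦ (6, 12);  λ_8+ρ ↦ (8, 17);  λ_9+ρ ↦ (6, 16);  λ_10+ρ ↦ (6, 12);  λ_11+ρ ↦ (6, 12);  λ_12+ρ ↦ (4, 2);  λ_13+ρ ↦ (9, 20);  λ_14+ρ ↦ (6, 12)

Partition of {1..14} into 5 W_29-dot-orbits:

[[1, 2, 9], [3, 8], [4, 6, 13], [5, 12], [7, 10, 11, 14]]


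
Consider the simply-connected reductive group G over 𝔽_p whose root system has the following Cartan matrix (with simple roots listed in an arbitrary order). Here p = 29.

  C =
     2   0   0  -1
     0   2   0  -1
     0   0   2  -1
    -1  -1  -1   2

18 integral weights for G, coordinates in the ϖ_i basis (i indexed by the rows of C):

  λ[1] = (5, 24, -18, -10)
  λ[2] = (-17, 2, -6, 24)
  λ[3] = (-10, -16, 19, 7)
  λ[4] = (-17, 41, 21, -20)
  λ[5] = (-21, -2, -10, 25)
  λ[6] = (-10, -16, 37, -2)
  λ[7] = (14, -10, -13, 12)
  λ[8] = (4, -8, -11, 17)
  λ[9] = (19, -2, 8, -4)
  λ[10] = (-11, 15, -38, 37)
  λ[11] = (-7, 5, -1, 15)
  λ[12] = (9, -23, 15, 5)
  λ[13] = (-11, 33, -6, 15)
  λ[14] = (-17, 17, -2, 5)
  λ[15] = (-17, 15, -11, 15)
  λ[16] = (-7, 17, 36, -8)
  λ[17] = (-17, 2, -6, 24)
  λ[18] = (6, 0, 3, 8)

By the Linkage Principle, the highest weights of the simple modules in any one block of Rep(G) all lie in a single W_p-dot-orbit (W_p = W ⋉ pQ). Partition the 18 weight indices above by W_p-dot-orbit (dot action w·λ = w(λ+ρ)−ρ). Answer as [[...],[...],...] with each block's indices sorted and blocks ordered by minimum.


Root system D_4: the 4×4 matrix C matches after relabeling.

Ā_29 reps of the 18 weights (D_4, coords as presented):

  1: (16, 3, 5, 1)
  2: (16, 3, 5, 1)
  3: (7, 1, 4, 8)
  4: (6, 6, 0, 7)
  5: (16, 3, 5, 1)
  6: (7, 1, 4, 8)
  7: (7, 1, 4, 8)
  8: (5, 7, 10, 1)
  9: (16, 3, 5, 1)
  10: (7, 1, 4, 8)
  11: (6, 6, 0, 7)
  12: (6, 6, 0, 7)
  13: (5, 7, 10, 1)
  14: (5, 7, 10, 1)
  15: (6, 6, 0, 7)
  16: (5, 7, 10, 1)
  17: (16, 3, 5, 1)
  18: (7, 1, 4, 8)

Linkage partition of the 18 weights (4 classes, p=29):

[[1, 2, 5, 9, 17], [3, 6, 7, 10, 18], [4, 11, 12, 15], [8, 13, 14, 16]]


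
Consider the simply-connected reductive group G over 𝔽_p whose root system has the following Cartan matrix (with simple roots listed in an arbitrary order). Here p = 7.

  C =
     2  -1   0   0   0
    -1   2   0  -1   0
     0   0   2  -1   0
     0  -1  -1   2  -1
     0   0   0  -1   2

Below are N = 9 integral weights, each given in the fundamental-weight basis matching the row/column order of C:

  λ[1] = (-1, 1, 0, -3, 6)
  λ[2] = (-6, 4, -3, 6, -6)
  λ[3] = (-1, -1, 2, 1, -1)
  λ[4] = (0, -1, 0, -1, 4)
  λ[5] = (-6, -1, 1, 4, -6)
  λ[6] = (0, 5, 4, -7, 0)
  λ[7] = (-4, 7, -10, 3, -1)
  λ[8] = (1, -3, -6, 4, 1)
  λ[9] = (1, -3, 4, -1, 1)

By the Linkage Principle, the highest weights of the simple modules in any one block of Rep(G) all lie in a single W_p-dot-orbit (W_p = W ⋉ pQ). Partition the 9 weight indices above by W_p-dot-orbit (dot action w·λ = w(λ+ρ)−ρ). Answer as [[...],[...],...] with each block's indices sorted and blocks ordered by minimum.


D_5 Cartan matrix, 5 simple roots permuted; ρ=(1,1,1,1,1).

Alcove-folded reps (p=7, 9 weights, presented ϖ-order):

    [1] (1, 0, 1, 0, 5)
    [2] (0, 0, 3, 2, 0)
    [3] (0, 0, 3, 2, 0)
    [4] (1, 0, 1, 0, 5)
    [5] (0, 0, 3, 2, 0)
    [6] (1, 0, 1, 0, 5)
    [7] (0, 0, 1, 2, 0)
    [8] (0, 0, 3, 2, 0)
    [9] (0, 0, 3, 2, 0)

Grouping the 9 weights by Ā_7-representative: 3 linkage classes.

[[1, 4, 6], [2, 3, 5, 8, 9], [7]]


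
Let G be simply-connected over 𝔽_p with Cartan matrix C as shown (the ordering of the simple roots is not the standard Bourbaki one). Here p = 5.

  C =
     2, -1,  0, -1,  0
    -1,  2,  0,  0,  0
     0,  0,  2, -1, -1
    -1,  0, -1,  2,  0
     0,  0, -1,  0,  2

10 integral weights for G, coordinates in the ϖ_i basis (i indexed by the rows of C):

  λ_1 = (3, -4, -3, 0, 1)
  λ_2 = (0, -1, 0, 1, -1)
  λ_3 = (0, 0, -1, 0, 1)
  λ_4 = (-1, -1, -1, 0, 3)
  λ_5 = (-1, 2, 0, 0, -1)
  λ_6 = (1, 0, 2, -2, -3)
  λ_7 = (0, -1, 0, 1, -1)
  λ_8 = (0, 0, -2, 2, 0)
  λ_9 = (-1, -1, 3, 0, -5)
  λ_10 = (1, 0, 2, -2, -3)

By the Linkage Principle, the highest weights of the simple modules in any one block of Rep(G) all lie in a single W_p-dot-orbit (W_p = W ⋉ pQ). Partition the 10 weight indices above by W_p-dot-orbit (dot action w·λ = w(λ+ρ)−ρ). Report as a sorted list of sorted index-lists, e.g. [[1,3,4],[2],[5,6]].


A_5 Cartan matrix, 5 simple roots permuted; ρ=(1,1,1,1,1).

λ_j+ρ reflected into Ā_5 (⟨·,θ^∨⟩≤5); 5-tuples as given:

  [1] (0, 3, 1, 1, 0);  [2] (1, 0, 1, 2, 0);  [3] (1, 1, 0, 1, 2);  [4] (0, 0, 0, 1, 4);  [5] (0, 3, 1, 1, 0);  [6] (1, 1, 0, 1, 2);  [7] (1, 0, 1, 2, 0);  [8] (1, 1, 1, 2, 0);  [9] (0, 0, 0, 1, 4);  [10] (1, 1, 0, 1, 2)

Linkage partition of the 10 weights (5 classes, p=5):

[[1, 5], [2, 7], [3, 6, 10], [4, 9], [8]]


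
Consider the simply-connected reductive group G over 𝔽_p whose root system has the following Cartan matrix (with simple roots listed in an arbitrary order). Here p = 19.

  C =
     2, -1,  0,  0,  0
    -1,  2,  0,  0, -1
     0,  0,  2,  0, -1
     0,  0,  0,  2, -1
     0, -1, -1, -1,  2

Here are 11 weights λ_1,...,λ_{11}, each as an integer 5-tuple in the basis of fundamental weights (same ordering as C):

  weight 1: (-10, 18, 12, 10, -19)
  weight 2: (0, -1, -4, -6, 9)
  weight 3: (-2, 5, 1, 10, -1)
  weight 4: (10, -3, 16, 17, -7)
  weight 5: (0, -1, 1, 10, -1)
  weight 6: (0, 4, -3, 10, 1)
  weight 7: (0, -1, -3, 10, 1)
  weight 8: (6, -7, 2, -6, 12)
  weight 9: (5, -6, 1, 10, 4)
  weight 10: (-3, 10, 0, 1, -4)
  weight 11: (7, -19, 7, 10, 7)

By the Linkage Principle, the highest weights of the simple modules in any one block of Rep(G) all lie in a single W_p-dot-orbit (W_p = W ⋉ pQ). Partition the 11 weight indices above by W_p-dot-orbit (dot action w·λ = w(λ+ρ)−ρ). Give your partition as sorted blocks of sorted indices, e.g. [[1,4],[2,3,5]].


Root system D_5: the 5×5 matrix C matches after relabeling.

Ā_19 reps of the 11 weights (D_5, coords as presented):

  1: (1, 0, 3, 5, 2) · 2: (1, 0, 3, 5, 2) · 3: (1, 0, 2, 11, 0) · 4: (2, 6, 2, 1, 0) · 5: (1, 0, 2, 11, 0) · 6: (1, 0, 2, 11, 0) · 7: (1, 0, 2, 11, 0) · 8: (1, 0, 3, 5, 2) · 9: (1, 0, 2, 11, 0) · 10: (2, 6, 2, 1, 0) · 11: (2, 6, 2, 1, 0)

3 distinct reps among the 11 weights ⇒ 3 W_19-linkage classes:

[[1, 2, 8], [3, 5, 6, 7, 9], [4, 10, 11]]


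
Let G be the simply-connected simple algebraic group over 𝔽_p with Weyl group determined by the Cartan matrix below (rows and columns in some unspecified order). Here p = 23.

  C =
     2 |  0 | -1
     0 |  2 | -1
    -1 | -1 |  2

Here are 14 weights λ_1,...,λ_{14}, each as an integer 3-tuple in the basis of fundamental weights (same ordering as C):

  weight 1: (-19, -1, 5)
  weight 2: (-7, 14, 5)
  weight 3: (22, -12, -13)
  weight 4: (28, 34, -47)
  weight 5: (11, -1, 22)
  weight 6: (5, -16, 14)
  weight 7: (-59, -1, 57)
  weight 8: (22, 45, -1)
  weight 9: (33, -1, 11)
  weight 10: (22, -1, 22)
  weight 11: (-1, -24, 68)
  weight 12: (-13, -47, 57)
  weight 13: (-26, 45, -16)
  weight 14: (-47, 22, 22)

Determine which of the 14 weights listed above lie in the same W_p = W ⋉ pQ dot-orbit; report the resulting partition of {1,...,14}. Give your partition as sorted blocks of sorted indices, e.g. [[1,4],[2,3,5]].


Type A_3, rank 3, |W|=24; reorder rows/cols to standard.

W_23-reps of the 14 weights in Ā_23 (same 3-coord order as C):

    λ_1 → (6, 12, 0)
    λ_2 → (6, 15, 0)
    λ_3 → (0, 12, 11)
    λ_4 → (6, 12, 0)
    λ_5 → (0, 12, 11)
    λ_6 → (6, 15, 0)
    λ_7 → (0, 12, 11)
    λ_8 → (0, 23, 0)
    λ_9 → (0, 12, 11)
    λ_10 → (0, 23, 0)
    λ_11 → (0, 23, 0)
    λ_12 → (0, 12, 11)
    λ_13 → (6, 15, 0)
    λ_14 → (0, 23, 0)

Grouping the 14 weights by Ā_23-representative: 4 linkage classes.

[[1, 4], [2, 6, 13], [3, 5, 7, 9, 12], [8, 10, 11, 14]]


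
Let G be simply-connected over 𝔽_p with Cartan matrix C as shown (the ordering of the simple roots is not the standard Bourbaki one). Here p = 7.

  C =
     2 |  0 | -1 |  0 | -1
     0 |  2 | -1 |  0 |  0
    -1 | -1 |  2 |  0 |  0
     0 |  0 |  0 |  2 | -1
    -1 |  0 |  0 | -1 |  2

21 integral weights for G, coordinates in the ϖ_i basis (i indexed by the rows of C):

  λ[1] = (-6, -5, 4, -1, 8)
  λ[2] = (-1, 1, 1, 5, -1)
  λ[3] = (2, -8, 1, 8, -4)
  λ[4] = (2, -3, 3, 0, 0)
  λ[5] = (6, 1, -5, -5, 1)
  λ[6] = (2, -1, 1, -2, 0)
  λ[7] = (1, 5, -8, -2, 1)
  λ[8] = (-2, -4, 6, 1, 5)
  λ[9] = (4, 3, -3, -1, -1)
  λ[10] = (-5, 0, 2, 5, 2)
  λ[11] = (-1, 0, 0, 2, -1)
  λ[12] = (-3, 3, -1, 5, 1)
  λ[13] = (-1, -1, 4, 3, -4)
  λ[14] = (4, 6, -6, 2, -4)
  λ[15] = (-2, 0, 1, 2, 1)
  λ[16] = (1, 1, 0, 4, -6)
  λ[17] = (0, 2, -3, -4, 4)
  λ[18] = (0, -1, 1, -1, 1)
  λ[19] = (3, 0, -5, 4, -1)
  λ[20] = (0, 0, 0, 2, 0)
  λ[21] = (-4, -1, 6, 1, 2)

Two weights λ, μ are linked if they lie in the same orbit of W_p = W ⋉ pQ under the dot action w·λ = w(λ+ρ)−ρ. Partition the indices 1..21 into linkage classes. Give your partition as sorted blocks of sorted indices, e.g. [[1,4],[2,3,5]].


Cartan matrix: type A_5 (|W|=720); un-permuting the 5 rows.

Alcove-folded reps (p=7, 21 weights, presented ϖ-order):

  [1] (1, 0, 2, 0, 2)
  [2] (0, 1, 1, 3, 0)
  [3] (1, 0, 2, 0, 2)
  [4] (3, 0, 2, 1, 0)
  [5] (1, 0, 2, 0, 2)
  [6] (3, 0, 2, 1, 0)
  [7] (1, 1, 1, 3, 1)
  [8] (0, 1, 1, 3, 0)
  [9] (3, 2, 2, 0, 0)
  [10] (1, 1, 1, 3, 1)
  [11] (0, 1, 1, 3, 0)
  [12] (0, 1, 1, 3, 0)
  [13] (3, 0, 2, 1, 0)
  [14] (3, 2, 2, 0, 0)
  [15] (1, 1, 1, 3, 1)
  [16] (1, 0, 2, 0, 2)
  [17] (1, 1, 1, 3, 1)
  [18] (1, 0, 2, 0, 2)
  [19] (0, 1, 1, 3, 0)
  [20] (1, 1, 1, 3, 1)
  [21] (3, 2, 2, 0, 0)

Linkage partition of the 21 weights (5 classes, p=7):

[[1, 3, 5, 16, 18], [2, 8, 11, 12, 19], [4, 6, 13], [7, 10, 15, 17, 20], [9, 14, 21]]


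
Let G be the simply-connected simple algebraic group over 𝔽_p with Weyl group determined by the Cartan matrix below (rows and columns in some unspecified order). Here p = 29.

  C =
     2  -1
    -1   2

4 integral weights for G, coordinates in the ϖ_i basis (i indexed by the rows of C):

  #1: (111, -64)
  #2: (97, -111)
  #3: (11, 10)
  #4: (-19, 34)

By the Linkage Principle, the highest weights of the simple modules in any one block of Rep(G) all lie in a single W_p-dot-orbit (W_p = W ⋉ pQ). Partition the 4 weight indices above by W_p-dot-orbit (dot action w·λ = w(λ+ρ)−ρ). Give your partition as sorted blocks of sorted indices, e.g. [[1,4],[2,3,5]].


C ↔ A_2 under row/col permutation; |W(A_2)| = 6.

W_29-reps of the 4 weights in Ā_29 (same 2-coord order as C):

  λ_1+ρ ↦ (5, 4)
  λ_2+ρ ↦ (12, 11)
  λ_3+ρ ↦ (12, 11)
  λ_4+ρ ↦ (12, 11)

The 4 indices split into 2 linkage classes (same alcove rep ⇔ same W_29-dot-orbit):

[[1], [2, 3, 4]]


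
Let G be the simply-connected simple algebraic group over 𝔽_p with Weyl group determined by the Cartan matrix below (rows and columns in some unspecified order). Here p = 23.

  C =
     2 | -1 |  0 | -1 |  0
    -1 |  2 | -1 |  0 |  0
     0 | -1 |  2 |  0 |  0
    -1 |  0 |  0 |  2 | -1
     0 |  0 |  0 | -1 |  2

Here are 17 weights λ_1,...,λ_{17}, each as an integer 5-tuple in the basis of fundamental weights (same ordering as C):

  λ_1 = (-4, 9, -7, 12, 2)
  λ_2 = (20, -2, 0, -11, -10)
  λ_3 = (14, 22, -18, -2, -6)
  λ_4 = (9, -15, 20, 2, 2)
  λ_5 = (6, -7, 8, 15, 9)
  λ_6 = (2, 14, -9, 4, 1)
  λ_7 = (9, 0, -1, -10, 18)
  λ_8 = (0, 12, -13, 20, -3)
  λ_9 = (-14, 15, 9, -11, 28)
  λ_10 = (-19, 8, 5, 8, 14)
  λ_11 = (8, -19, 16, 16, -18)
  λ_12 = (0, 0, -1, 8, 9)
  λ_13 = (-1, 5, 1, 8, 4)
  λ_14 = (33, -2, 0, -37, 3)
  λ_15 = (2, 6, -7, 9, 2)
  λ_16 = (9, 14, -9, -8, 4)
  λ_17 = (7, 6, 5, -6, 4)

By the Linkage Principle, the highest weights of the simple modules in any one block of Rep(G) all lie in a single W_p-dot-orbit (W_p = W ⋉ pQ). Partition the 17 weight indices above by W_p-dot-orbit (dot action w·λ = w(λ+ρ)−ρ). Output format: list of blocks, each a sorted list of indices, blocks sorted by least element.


Type A_5, rank 5, |W|=720; reorder rows/cols to standard.

λ_j+ρ reflected into Ā_23 (⟨·,θ^∨⟩≤23); 5-tuples as given:

  λ_1 → (3, 1, 6, 10, 3)
  λ_2 → (1, 1, 0, 9, 10)
  λ_3 → (0, 6, 2, 9, 5)
  λ_4 → (3, 10, 7, 1, 2)
  λ_5 → (3, 1, 6, 10, 3)
  λ_6 → (3, 7, 6, 5, 0)
  λ_7 → (1, 1, 0, 9, 10)
  λ_8 → (1, 1, 0, 9, 10)
  λ_9 → (3, 1, 6, 10, 3)
  λ_10 → (0, 6, 2, 9, 5)
  λ_11 → (0, 6, 2, 9, 5)
  λ_12 → (1, 1, 0, 9, 10)
  λ_13 → (0, 6, 2, 9, 5)
  λ_14 → (1, 1, 0, 9, 10)
  λ_15 → (3, 1, 6, 10, 3)
  λ_16 → (3, 7, 6, 5, 0)
  λ_17 → (3, 7, 6, 5, 0)

These 17 weights hit 5 W_23-dot-orbits; sizes (4, 5, 4, 1, 3):

[[1, 5, 9, 15], [2, 7, 8, 12, 14], [3, 10, 11, 13], [4], [6, 16, 17]]


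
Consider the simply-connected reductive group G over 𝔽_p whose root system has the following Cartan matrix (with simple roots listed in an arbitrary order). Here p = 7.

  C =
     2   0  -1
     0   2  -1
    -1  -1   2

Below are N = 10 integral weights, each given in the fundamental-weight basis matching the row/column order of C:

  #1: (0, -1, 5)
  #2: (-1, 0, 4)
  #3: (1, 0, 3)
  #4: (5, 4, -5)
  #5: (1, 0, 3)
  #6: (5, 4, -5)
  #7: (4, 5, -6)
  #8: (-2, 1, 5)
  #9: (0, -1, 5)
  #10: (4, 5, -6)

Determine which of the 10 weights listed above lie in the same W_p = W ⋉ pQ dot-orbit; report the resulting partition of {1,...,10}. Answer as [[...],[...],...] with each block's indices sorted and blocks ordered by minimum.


A_3 Cartan matrix, 3 simple roots permuted; ρ=(1,1,1).

Each λ_j+ρ reduced to Ā_7; 3-tuples below use C's row order:

  [1] (1, 0, 6)
  [2] (0, 1, 5)
  [3] (2, 1, 4)
  [4] (2, 1, 4)
  [5] (2, 1, 4)
  [6] (2, 1, 4)
  [7] (0, 1, 5)
  [8] (0, 1, 5)
  [9] (1, 0, 6)
  [10] (0, 1, 5)

The 10 indices split into 3 linkage classes (same alcove rep ⇔ same W_7-dot-orbit):

[[1, 9], [2, 7, 8, 10], [3, 4, 5, 6]]


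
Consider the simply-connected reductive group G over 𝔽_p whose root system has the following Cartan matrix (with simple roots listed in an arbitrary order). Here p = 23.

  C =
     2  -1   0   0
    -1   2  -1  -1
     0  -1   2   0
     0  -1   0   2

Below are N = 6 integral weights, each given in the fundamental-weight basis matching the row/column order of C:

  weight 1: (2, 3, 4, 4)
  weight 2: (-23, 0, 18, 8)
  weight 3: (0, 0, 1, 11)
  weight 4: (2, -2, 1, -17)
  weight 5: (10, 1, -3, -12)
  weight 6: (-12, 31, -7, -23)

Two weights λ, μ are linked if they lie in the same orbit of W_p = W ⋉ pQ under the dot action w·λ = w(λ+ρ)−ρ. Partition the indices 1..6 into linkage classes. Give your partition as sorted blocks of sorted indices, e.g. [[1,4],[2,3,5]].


Dynkin diagram of C (from the 6 off-diagonal −1 entries): D_4.

λ_j+ρ reflected into Ā_23 (⟨·,θ^∨⟩≤23); 4-tuples as given:

  [1] (3, 4, 5, 5)
  [2] (1, 1, 2, 12)
  [3] (1, 1, 2, 12)
  [4] (1, 1, 2, 12)
  [5] (0, 2, 9, 0)
  [6] (1, 1, 2, 12)

The 6 indices split into 3 linkage classes (same alcove rep ⇔ same W_23-dot-orbit):

[[1], [2, 3, 4, 6], [5]]


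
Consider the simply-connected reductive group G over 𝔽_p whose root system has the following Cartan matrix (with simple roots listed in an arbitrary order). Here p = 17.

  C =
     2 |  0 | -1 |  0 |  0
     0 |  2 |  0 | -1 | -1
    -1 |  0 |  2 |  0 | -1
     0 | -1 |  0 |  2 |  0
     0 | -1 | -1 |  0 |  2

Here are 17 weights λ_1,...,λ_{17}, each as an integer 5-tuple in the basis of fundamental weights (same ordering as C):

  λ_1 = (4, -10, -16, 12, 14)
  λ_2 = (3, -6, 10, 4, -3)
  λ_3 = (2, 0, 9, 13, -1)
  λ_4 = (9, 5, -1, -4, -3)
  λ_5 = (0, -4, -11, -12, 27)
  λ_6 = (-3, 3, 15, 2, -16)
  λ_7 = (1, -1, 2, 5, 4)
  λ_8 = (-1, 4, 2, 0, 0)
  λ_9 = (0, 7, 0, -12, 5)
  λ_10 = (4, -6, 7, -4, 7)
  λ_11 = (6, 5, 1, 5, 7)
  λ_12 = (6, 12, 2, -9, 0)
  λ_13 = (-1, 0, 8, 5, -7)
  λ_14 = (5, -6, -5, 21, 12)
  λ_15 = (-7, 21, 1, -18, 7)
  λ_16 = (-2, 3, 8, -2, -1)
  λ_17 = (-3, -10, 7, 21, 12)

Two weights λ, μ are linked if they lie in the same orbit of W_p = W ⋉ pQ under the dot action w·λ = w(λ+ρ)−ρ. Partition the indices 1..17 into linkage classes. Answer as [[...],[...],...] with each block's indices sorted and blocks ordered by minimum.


Type A_5, rank 5, |W|=720; reorder rows/cols to standard.

λ_j+ρ reflected into Ā_17 (⟨·,θ^∨⟩≤17); 5-tuples as given:

    1: (4, 0, 4, 2, 5)
    2: (4, 0, 4, 2, 5)
    3: (8, 1, 2, 3, 0)
    4: (8, 1, 2, 3, 0)
    5: (1, 3, 1, 8, 3)
    6: (1, 3, 1, 8, 3)
    7: (2, 0, 3, 6, 5)
    8: (0, 5, 3, 1, 1)
    9: (1, 3, 1, 8, 3)
    10: (1, 3, 8, 1, 0)
    11: (2, 0, 3, 6, 5)
    12: (0, 5, 3, 1, 1)
    13: (0, 5, 3, 1, 1)
    14: (4, 0, 4, 2, 5)
    15: (4, 0, 4, 2, 5)
    16: (1, 3, 8, 1, 0)
    17: (4, 0, 4, 2, 5)

6 distinct reps among the 17 weights ⇒ 6 W_17-linkage classes:

[[1, 2, 14, 15, 17], [3, 4], [5, 6, 9], [7, 11], [8, 12, 13], [10, 16]]


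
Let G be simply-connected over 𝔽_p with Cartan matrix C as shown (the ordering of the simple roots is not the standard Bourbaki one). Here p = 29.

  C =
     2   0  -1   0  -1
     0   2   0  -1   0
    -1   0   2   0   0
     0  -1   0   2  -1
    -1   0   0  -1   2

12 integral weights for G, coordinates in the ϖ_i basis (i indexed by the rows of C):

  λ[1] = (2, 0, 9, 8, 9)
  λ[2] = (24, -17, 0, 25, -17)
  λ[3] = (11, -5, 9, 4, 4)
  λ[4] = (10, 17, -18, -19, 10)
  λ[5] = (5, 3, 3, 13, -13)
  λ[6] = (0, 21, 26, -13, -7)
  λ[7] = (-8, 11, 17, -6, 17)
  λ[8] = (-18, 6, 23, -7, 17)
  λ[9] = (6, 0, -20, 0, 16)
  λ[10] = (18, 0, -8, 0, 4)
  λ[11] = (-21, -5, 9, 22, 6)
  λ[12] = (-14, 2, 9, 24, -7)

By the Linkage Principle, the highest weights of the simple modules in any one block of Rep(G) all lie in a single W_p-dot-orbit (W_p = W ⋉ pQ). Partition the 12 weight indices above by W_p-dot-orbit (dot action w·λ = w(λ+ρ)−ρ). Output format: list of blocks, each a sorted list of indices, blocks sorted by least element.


C ↔ A_5 under row/col permutation; |W(A_5)| = 720.

Each λ_j+ρ reduced to Ā_29; 5-tuples below use C's row order:

    [1] (3, 3, 6, 6, 10)
    [2] (3, 3, 6, 6, 10)
    [3] (12, 1, 7, 1, 5)
    [4] (7, 0, 4, 5, 6)
    [5] (4, 4, 2, 2, 6)
    [6] (12, 1, 7, 1, 5)
    [7] (7, 0, 4, 5, 6)
    [8] (12, 1, 7, 1, 5)
    [9] (12, 1, 7, 1, 5)
    [10] (12, 1, 7, 1, 5)
    [11] (3, 3, 6, 6, 10)
    [12] (3, 3, 6, 6, 10)

The 12 indices split into 4 linkage classes (same alcove rep ⇔ same W_29-dot-orbit):

[[1, 2, 11, 12], [3, 6, 8, 9, 10], [4, 7], [5]]


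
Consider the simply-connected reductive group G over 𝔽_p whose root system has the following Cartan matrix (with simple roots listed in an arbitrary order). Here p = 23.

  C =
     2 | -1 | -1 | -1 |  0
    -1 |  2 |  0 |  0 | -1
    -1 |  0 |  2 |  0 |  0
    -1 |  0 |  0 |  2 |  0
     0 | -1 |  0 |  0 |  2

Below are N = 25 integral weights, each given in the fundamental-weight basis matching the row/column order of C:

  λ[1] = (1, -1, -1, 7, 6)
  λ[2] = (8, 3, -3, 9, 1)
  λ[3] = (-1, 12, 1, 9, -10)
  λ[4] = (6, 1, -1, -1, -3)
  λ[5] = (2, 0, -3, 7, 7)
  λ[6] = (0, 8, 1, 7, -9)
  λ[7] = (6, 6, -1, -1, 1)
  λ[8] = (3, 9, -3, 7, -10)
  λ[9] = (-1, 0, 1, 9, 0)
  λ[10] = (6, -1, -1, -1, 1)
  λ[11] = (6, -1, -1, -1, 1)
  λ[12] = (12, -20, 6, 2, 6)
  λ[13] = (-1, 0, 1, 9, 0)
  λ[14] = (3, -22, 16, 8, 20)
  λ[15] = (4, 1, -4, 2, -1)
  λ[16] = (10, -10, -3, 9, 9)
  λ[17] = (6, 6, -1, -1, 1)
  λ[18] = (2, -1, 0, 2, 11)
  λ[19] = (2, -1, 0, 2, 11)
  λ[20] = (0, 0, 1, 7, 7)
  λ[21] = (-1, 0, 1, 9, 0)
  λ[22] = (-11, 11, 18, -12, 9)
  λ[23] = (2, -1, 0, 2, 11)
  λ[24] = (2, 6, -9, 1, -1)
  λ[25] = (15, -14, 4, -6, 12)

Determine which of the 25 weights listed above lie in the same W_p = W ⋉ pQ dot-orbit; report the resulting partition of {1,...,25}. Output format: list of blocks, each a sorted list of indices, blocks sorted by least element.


C ↔ D_5 under row/col permutation; |W(D_5)| = 1920.

W_23-reps of the 25 weights in Ā_23 (same 5-coord order as C):

  λ_1 → (2, 0, 0, 8, 7)
  λ_2 → (2, 0, 0, 8, 7)
  λ_3 → (2, 0, 0, 8, 7)
  λ_4 → (7, 0, 0, 0, 2)
  λ_5 → (1, 1, 2, 8, 8)
  λ_6 → (1, 1, 2, 8, 8)
  λ_7 → (7, 0, 0, 0, 2)
  λ_8 → (1, 1, 2, 8, 8)
  λ_9 → (0, 1, 2, 10, 1)
  λ_10 → (7, 0, 0, 0, 2)
  λ_11 → (7, 0, 0, 0, 2)
  λ_12 → (3, 0, 1, 3, 12)
  λ_13 → (0, 1, 2, 10, 1)
  λ_14 → (2, 0, 0, 8, 7)
  λ_15 → (2, 2, 3, 3, 0)
  λ_16 → (0, 1, 2, 10, 1)
  λ_17 → (7, 0, 0, 0, 2)
  λ_18 → (3, 0, 1, 3, 12)
  λ_19 → (3, 0, 1, 3, 12)
  λ_20 → (1, 1, 2, 8, 8)
  λ_21 → (0, 1, 2, 10, 1)
  λ_22 → (0, 1, 2, 10, 1)
  λ_23 → (3, 0, 1, 3, 12)
  λ_24 → (2, 2, 3, 3, 0)
  λ_25 → (2, 2, 3, 3, 0)

6 distinct reps among the 25 weights ⇒ 6 W_23-linkage classes:

[[1, 2, 3, 14], [4, 7, 10, 11, 17], [5, 6, 8, 20], [9, 13, 16, 21, 22], [12, 18, 19, 23], [15, 24, 25]]
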